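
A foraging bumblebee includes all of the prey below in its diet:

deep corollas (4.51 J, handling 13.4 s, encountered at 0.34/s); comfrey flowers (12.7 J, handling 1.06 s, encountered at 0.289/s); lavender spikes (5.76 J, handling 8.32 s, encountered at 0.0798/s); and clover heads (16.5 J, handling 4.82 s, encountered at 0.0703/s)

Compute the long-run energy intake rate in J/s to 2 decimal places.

0.99 J/s

R = (0.34×4.51 + 0.289×12.7 + 0.0798×5.76 + 0.0703×16.5) / (1 + 0.34×13.4 + 0.289×1.06 + 0.0798×8.32 + 0.0703×4.82) = 6.823/6.865 = 0.9939 J/s.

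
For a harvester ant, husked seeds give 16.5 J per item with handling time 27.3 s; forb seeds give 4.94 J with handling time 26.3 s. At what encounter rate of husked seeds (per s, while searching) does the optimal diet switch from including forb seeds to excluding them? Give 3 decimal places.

0.017 per s

At the threshold, the rate on husked seeds alone equals the profitability of forb seeds: λ·16.5/(1 + λ·27.3) = 4.94/26.3 = 0.1878.
Rearranging, λ(16.5 − 0.1878×27.3) = 0.1878, so λ = 0.1878/11.37 = 0.01652 per s.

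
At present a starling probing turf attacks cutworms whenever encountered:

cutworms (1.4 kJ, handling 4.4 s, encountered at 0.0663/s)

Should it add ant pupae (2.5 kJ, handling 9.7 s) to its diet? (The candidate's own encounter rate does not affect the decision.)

Yes

On cutworms alone, R = ΣλE/(1+Σλh) = 0.09282/1.292 = 0.07186 kJ/s.
Profitability of ant pupae: 2.5/9.7 = 0.2577 kJ/s.
Since 0.2577 > R, including ant pupae increases the long-run rate.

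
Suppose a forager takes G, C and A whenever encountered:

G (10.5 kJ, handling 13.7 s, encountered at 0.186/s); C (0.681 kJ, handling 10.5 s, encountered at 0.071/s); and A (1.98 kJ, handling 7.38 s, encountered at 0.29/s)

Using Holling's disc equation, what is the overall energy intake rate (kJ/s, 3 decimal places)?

0.400 kJ/s

R = (0.186×10.5 + 0.071×0.681 + 0.29×1.98) / (1 + 0.186×13.7 + 0.071×10.5 + 0.29×7.38) = 2.576/6.434 = 0.4003 kJ/s.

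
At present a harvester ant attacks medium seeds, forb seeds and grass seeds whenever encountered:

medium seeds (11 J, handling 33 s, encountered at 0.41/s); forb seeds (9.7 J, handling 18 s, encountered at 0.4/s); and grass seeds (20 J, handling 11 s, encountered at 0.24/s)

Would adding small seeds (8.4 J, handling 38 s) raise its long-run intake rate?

Current rate: (0.41×11 + 0.4×9.7 + 0.24×20)/(1 + 0.41×33 + 0.4×18 + 0.24×11) = 0.5412 J/s.
small seeds: E/h = 8.4/38 = 0.2211 J/s.
0.2211 < 0.5412, so adding small seeds would lower the average — exclude it.

No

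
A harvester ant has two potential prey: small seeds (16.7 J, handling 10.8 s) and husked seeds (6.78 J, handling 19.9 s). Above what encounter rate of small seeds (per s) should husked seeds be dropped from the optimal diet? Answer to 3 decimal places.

0.026 per s

Drop husked seeds once their profitability E₂/h₂ falls below the rate achievable on small seeds alone: E₂/h₂ = λE₁/(1 + λh₁).
Solve for λ: λE₁h₂ = E₂(1 + λh₁) → λ(E₁h₂ − E₂h₁) = E₂ → λ = E₂/(E₁h₂ − E₂h₁).
λ = 6.78/(16.7×19.9 − 6.78×10.8) = 6.78/259.1 = 0.02617 per s.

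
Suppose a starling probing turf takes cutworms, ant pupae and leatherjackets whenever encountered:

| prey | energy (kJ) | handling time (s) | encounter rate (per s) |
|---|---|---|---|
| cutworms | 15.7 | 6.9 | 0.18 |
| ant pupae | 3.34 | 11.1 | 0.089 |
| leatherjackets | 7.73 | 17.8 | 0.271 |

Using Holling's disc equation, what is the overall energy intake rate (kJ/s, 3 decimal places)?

0.648 kJ/s

Energy encountered per unit search time: 0.18×15.7 + 0.089×3.34 + 0.271×7.73 = 5.218 kJ/s.
Handling time per unit search time: 0.18×6.9 + 0.089×11.1 + 0.271×17.8 = 7.054.
Rate = 5.218/(1 + 7.054) = 0.6479 kJ/s.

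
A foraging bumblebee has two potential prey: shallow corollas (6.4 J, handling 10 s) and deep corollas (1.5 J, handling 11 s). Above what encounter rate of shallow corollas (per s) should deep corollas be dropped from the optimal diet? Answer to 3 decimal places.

At the threshold, the rate on shallow corollas alone equals the profitability of deep corollas: λ·6.4/(1 + λ·10) = 1.5/11 = 0.1364.
Rearranging, λ(6.4 − 0.1364×10) = 0.1364, so λ = 0.1364/5.036 = 0.02708 per s.

0.027 per s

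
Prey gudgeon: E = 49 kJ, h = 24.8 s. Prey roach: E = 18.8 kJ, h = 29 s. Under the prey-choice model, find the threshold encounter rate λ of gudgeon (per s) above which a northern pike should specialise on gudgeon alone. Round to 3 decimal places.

0.020 per s

Drop roach once their profitability E₂/h₂ falls below the rate achievable on gudgeon alone: E₂/h₂ = λE₁/(1 + λh₁).
Solve for λ: λE₁h₂ = E₂(1 + λh₁) → λ(E₁h₂ − E₂h₁) = E₂ → λ = E₂/(E₁h₂ − E₂h₁).
λ = 18.8/(49×29 − 18.8×24.8) = 18.8/954.8 = 0.01969 per s.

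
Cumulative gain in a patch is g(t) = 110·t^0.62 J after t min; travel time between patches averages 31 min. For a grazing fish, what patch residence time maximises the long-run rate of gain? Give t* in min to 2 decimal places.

50.58 min

By the marginal value theorem, leave when the instantaneous gain rate g'(t) equals the habitat-wide average g(t)/(T + t).
g'(t) = 0.62·110·t^-0.38. Setting 0.62·110·t^-0.38 = 110·t^0.62/(31+t) gives 0.62(31+t) = t, so 0.38·t = 0.62×31.
t* = 0.62×31/0.38 = 50.58 min.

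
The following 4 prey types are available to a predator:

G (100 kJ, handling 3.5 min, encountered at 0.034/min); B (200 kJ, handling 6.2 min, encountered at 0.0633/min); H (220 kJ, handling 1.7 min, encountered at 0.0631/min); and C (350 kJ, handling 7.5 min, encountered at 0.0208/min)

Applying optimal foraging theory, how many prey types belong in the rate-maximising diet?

E/h in descending order: H 129, C 46.7, B 32.3, G 28.6 kJ/min. The optimal diet is the largest prefix of this list for which every included type satisfies E_i/h_i > R on the types above it.
Rate on top 1: 12.54. C: 46.7 > 12.54 → include.
Rate on top 2: 16.75. B: 32.3 > 16.75 → include.
Rate on top 3: 20.43. G: 28.6 > 20.43 → include.
Optimal diet: H, C, B, G — 4 of 4 types.

4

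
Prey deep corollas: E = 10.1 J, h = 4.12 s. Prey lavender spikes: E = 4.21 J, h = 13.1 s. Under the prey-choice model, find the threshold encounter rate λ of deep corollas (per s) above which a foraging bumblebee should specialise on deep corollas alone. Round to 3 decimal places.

Drop lavender spikes once their profitability E₂/h₂ falls below the rate achievable on deep corollas alone: E₂/h₂ = λE₁/(1 + λh₁).
Solve for λ: λE₁h₂ = E₂(1 + λh₁) → λ(E₁h₂ − E₂h₁) = E₂ → λ = E₂/(E₁h₂ − E₂h₁).
λ = 4.21/(10.1×13.1 − 4.21×4.12) = 4.21/115 = 0.03662 per s.

0.037 per s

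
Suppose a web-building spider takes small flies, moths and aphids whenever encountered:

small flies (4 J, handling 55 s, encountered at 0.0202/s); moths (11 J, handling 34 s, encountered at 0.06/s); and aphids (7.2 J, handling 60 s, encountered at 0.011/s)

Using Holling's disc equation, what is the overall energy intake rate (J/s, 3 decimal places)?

R = Σλ_iE_i / (1 + Σλ_ih_i)
Numerator: 0.0202×4 + 0.06×11 + 0.011×7.2 = 0.82
Denominator: 1 + 0.0202×55 + 0.06×34 + 0.011×60 = 4.811
R = 0.82/4.811 = 0.1704 J/s

0.170 J/s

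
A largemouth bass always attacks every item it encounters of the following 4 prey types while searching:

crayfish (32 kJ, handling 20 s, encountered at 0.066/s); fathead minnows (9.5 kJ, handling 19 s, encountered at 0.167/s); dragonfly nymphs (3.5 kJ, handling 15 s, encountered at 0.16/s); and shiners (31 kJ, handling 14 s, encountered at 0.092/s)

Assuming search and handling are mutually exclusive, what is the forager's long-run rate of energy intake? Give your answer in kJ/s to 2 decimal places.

0.77 kJ/s

R = (0.066×32 + 0.167×9.5 + 0.16×3.5 + 0.092×31) / (1 + 0.066×20 + 0.167×19 + 0.16×15 + 0.092×14) = 7.111/9.181 = 0.7745 kJ/s.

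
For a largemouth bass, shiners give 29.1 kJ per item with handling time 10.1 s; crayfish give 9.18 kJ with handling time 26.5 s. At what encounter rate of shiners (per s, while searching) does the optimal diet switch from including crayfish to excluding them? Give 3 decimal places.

0.014 per s

At the threshold, the rate on shiners alone equals the profitability of crayfish: λ·29.1/(1 + λ·10.1) = 9.18/26.5 = 0.3464.
Rearranging, λ(29.1 − 0.3464×10.1) = 0.3464, so λ = 0.3464/25.6 = 0.01353 per s.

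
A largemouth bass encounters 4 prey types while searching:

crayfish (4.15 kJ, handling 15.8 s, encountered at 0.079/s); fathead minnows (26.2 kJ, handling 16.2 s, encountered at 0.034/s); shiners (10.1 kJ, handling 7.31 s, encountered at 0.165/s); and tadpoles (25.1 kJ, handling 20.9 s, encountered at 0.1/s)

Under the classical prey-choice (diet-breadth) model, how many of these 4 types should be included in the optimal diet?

Rank by E/h (kJ/s): fathead minnows 1.62, shiners 1.38, tadpoles 1.2, crayfish 0.263. Include each in turn until the next type's E/h falls below the running intake rate.
Rate on top 1: 0.5744. shiners: 1.38 > 0.5744 → include.
Rate on top 2: 0.9276. tadpoles: 1.2 > 0.9276 → include.
Rate on top 3: 1.045. crayfish: 0.263 < 1.045 → exclude; stop.
Optimal diet: fathead minnows, shiners, tadpoles — 3 of 4 types.

3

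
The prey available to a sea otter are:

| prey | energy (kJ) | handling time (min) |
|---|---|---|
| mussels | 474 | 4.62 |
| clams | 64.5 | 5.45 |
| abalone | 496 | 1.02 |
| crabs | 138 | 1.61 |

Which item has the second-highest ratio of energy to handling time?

Profitability E/h (kJ/min): mussels = 474/4.62 = 103, clams = 64.5/5.45 = 11.8, abalone = 496/1.02 = 486, crabs = 138/1.61 = 85.7.
Ranked: abalone > mussels > crabs > clams.

mussels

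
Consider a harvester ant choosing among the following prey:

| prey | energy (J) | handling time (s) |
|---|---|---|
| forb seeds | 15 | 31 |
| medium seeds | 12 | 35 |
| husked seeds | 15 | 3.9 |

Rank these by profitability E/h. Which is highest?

husked seeds

Profitability E/h (J/s): forb seeds = 15/31 = 0.484, medium seeds = 12/35 = 0.343, husked seeds = 15/3.9 = 3.85.
Ranked: husked seeds > forb seeds > medium seeds.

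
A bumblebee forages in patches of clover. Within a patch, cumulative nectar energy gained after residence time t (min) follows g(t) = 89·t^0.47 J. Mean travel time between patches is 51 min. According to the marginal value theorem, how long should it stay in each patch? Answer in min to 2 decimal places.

45.23 min

Optimal t* satisfies g'(t*) = g(t*)/(T + t*).
g'(t) = 0.47·89·t^-0.53. Setting 0.47·89·t^-0.53 = 89·t^0.47/(51+t) gives 0.47(51+t) = t, so 0.53·t = 0.47×51.
t* = 0.47×51/0.53 = 45.23 min.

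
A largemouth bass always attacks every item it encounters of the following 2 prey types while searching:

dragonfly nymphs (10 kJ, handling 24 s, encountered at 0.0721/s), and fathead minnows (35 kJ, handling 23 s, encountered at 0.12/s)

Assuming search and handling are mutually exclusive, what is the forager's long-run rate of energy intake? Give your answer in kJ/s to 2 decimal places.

0.90 kJ/s

Energy encountered per unit search time: 0.0721×10 + 0.12×35 = 4.921 kJ/s.
Handling time per unit search time: 0.0721×24 + 0.12×23 = 4.49.
Rate = 4.921/(1 + 4.49) = 0.8963 kJ/s.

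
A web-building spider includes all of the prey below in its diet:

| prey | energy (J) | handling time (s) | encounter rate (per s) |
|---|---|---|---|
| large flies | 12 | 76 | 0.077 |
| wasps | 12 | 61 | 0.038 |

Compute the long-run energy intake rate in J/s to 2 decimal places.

0.15 J/s

R = Σλ_iE_i / (1 + Σλ_ih_i)
Numerator: 0.077×12 + 0.038×12 = 1.38
Denominator: 1 + 0.077×76 + 0.038×61 = 9.17
R = 1.38/9.17 = 0.1505 J/s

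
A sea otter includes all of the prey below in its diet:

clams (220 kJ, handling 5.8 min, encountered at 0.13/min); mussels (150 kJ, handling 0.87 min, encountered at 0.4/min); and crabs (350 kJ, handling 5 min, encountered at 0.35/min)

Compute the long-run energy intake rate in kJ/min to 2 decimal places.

R = Σλ_iE_i / (1 + Σλ_ih_i)
Numerator: 0.13×220 + 0.4×150 + 0.35×350 = 211.1
Denominator: 1 + 0.13×5.8 + 0.4×0.87 + 0.35×5 = 3.852
R = 211.1/3.852 = 54.8 kJ/min

54.80 kJ/min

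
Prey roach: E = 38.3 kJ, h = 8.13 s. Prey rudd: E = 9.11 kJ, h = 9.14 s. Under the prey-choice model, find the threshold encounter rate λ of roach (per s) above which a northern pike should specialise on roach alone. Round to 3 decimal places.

0.033 per s

At the threshold, the rate on roach alone equals the profitability of rudd: λ·38.3/(1 + λ·8.13) = 9.11/9.14 = 0.9967.
Rearranging, λ(38.3 − 0.9967×8.13) = 0.9967, so λ = 0.9967/30.2 = 0.03301 per s.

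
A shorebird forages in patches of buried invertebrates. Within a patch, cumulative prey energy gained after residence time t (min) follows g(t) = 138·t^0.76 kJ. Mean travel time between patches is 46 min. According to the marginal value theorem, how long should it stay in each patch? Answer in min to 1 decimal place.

145.7 min

Optimal t* satisfies g'(t*) = g(t*)/(T + t*).
g'(t) = 0.76·138·t^-0.24. Setting 0.76·138·t^-0.24 = 138·t^0.76/(46+t) gives 0.76(46+t) = t, so 0.24·t = 0.76×46.
t* = 0.76×46/0.24 = 145.7 min.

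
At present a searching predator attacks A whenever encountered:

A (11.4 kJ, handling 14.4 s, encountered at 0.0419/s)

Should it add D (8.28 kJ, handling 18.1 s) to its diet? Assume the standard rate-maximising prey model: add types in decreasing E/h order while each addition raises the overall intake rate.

Yes

Current rate: (0.0419×11.4)/(1 + 0.0419×14.4) = 0.2979 kJ/s.
D: E/h = 8.28/18.1 = 0.4575 kJ/s.
Since 0.4575 > R, including D increases the long-run rate.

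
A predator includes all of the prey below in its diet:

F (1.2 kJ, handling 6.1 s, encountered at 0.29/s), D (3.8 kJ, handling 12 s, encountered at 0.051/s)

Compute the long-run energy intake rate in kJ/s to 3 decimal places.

0.160 kJ/s

Energy encountered per unit search time: 0.29×1.2 + 0.051×3.8 = 0.5418 kJ/s.
Handling time per unit search time: 0.29×6.1 + 0.051×12 = 2.381.
Rate = 0.5418/(1 + 2.381) = 0.1602 kJ/s.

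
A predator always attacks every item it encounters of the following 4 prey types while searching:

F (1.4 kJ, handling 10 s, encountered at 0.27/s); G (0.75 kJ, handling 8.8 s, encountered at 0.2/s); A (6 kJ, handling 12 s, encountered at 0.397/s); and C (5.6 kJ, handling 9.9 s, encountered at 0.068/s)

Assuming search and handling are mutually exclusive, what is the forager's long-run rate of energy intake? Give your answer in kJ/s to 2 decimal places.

0.30 kJ/s

Energy encountered per unit search time: 0.27×1.4 + 0.2×0.75 + 0.397×6 + 0.068×5.6 = 3.291 kJ/s.
Handling time per unit search time: 0.27×10 + 0.2×8.8 + 0.397×12 + 0.068×9.9 = 9.897.
Rate = 3.291/(1 + 9.897) = 0.302 kJ/s.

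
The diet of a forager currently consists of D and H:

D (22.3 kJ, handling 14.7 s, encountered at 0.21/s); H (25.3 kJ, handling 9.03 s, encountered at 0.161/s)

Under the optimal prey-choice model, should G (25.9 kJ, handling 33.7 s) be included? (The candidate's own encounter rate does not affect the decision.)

On D and H alone, R = ΣλE/(1+Σλh) = 8.756/5.541 = 1.58 kJ/s.
Profitability of G: 25.9/33.7 = 0.7685 kJ/s.
Since 0.7685 < R, time spent handling G is better spent searching.

No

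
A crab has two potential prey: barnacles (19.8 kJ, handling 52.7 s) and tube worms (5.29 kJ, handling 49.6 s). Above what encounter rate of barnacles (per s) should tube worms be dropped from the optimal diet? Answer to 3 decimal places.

Drop tube worms once their profitability E₂/h₂ falls below the rate achievable on barnacles alone: E₂/h₂ = λE₁/(1 + λh₁).
Solve for λ: λE₁h₂ = E₂(1 + λh₁) → λ(E₁h₂ − E₂h₁) = E₂ → λ = E₂/(E₁h₂ − E₂h₁).
λ = 5.29/(19.8×49.6 − 5.29×52.7) = 5.29/703.3 = 0.007522 per s.

0.008 per s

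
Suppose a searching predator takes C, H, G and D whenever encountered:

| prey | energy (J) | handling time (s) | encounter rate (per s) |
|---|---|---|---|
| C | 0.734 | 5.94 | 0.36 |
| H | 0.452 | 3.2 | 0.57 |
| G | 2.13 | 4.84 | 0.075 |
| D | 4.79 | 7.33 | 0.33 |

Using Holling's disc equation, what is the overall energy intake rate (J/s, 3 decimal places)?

0.292 J/s

Energy encountered per unit search time: 0.36×0.734 + 0.57×0.452 + 0.075×2.13 + 0.33×4.79 = 2.262 J/s.
Handling time per unit search time: 0.36×5.94 + 0.57×3.2 + 0.075×4.84 + 0.33×7.33 = 6.744.
Rate = 2.262/(1 + 6.744) = 0.2921 J/s.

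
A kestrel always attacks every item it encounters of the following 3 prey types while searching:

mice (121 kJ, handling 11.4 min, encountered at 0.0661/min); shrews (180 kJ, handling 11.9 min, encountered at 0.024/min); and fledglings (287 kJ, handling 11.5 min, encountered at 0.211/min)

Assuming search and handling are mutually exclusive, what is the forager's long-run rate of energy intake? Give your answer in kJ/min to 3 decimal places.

16.319 kJ/min

R = (0.0661×121 + 0.024×180 + 0.211×287) / (1 + 0.0661×11.4 + 0.024×11.9 + 0.211×11.5) = 72.88/4.466 = 16.32 kJ/min.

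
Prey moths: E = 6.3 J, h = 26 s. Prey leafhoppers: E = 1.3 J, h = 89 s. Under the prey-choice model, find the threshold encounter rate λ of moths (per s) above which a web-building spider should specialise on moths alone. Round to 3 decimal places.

0.002 per s

Drop leafhoppers once their profitability E₂/h₂ falls below the rate achievable on moths alone: E₂/h₂ = λE₁/(1 + λh₁).
Solve for λ: λE₁h₂ = E₂(1 + λh₁) → λ(E₁h₂ − E₂h₁) = E₂ → λ = E₂/(E₁h₂ − E₂h₁).
λ = 1.3/(6.3×89 − 1.3×26) = 1.3/526.9 = 0.002467 per s.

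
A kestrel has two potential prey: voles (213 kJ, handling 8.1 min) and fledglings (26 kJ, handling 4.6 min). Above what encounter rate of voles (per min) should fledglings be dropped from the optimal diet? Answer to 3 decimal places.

Drop fledglings once their profitability E₂/h₂ falls below the rate achievable on voles alone: E₂/h₂ = λE₁/(1 + λh₁).
Solve for λ: λE₁h₂ = E₂(1 + λh₁) → λ(E₁h₂ − E₂h₁) = E₂ → λ = E₂/(E₁h₂ − E₂h₁).
λ = 26/(213×4.6 − 26×8.1) = 26/769.2 = 0.0338 per min.

0.034 per min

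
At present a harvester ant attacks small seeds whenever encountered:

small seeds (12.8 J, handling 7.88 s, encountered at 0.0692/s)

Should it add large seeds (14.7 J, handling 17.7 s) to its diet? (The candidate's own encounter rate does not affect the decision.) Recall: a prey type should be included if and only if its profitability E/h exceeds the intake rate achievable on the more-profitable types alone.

Yes

On small seeds alone, R = ΣλE/(1+Σλh) = 0.8858/1.545 = 0.5732 J/s.
large seeds: E/h = 14.7/17.7 = 0.8305 J/s.
0.8305 > 0.5732, so adding large seeds raises the average — include it.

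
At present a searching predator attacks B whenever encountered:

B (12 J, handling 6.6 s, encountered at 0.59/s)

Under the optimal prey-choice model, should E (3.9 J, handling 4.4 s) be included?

No

Intake rate on the current diet: R = (0.59×12) / (1 + 0.59×6.6) = 7.08/4.894 = 1.447 J/s.
Profitability of E: 3.9/4.4 = 0.8864 J/s.
0.8864 < 1.447, so adding E would lower the average — exclude it.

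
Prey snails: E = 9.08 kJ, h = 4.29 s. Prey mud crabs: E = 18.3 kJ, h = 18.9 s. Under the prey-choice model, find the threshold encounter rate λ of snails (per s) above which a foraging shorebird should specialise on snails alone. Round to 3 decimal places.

The zero-one rule: include mud crabs iff E₂/h₂ > λE₁/(1+λh₁). Equality gives the switch point.
λE₁h₂ = E₂ + λE₂h₁ ⇒ λ = E₂/(E₁h₂ − E₂h₁) = 18.3/(171.6 − 78.51) = 0.1966 per s.

0.197 per s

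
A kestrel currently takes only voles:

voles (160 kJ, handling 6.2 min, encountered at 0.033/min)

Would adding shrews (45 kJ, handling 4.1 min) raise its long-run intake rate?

On voles alone, R = ΣλE/(1+Σλh) = 5.28/1.205 = 4.383 kJ/min.
Profitability of shrews: 45/4.1 = 10.98 kJ/min.
10.98 > 4.383, so adding shrews raises the average — include it.

Yes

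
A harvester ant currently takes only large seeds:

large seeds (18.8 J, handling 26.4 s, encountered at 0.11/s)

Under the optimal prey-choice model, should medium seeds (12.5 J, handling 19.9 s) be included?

Yes

Current rate: (0.11×18.8)/(1 + 0.11×26.4) = 0.5297 J/s.
Profitability of medium seeds: 12.5/19.9 = 0.6281 J/s.
0.6281 > 0.5297, so adding medium seeds raises the average — include it.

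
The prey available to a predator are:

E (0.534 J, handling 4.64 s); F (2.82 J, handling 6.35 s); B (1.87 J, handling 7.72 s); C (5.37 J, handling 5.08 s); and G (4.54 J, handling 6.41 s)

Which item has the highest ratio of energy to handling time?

In descending order of E/h:
C: 5.37/5.08 = 1.06 J/s
G: 4.54/6.41 = 0.708 J/s
F: 2.82/6.35 = 0.444 J/s
B: 1.87/7.72 = 0.242 J/s
E: 0.534/4.64 = 0.115 J/s

C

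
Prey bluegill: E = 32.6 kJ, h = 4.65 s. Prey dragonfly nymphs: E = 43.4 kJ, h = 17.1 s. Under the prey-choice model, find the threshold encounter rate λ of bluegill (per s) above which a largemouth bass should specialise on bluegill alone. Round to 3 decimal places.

The zero-one rule: include dragonfly nymphs iff E₂/h₂ > λE₁/(1+λh₁). Equality gives the switch point.
λE₁h₂ = E₂ + λE₂h₁ ⇒ λ = E₂/(E₁h₂ − E₂h₁) = 43.4/(557.5 − 201.8) = 0.122 per s.

0.122 per s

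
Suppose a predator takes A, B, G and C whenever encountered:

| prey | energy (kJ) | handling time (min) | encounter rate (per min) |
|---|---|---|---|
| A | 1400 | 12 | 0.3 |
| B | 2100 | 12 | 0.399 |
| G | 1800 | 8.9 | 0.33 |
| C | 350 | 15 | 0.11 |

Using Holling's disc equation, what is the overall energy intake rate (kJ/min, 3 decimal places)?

R = Σλ_iE_i / (1 + Σλ_ih_i)
Numerator: 0.3×1400 + 0.399×2100 + 0.33×1800 + 0.11×350 = 1890
Denominator: 1 + 0.3×12 + 0.399×12 + 0.33×8.9 + 0.11×15 = 13.97
R = 1890/13.97 = 135.3 kJ/min

135.270 kJ/min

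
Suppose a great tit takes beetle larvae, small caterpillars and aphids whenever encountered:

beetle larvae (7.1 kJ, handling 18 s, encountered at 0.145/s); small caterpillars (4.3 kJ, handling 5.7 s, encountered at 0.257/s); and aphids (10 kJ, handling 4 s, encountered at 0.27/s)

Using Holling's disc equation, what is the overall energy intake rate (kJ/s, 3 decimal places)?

R = (0.145×7.1 + 0.257×4.3 + 0.27×10) / (1 + 0.145×18 + 0.257×5.7 + 0.27×4) = 4.835/6.155 = 0.7855 kJ/s.

0.785 kJ/s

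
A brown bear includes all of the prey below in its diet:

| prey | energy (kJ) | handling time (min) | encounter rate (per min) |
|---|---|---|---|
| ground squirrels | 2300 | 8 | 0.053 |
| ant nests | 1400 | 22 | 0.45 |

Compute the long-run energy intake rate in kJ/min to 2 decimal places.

R = Σλ_iE_i / (1 + Σλ_ih_i)
Numerator: 0.053×2300 + 0.45×1400 = 751.9
Denominator: 1 + 0.053×8 + 0.45×22 = 11.32
R = 751.9/11.32 = 66.4 kJ/min

66.40 kJ/min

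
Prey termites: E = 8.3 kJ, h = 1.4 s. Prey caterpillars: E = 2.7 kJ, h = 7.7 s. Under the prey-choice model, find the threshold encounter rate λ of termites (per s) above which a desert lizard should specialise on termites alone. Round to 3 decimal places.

The zero-one rule: include caterpillars iff E₂/h₂ > λE₁/(1+λh₁). Equality gives the switch point.
λE₁h₂ = E₂ + λE₂h₁ ⇒ λ = E₂/(E₁h₂ − E₂h₁) = 2.7/(63.91 − 3.78) = 0.0449 per s.

0.045 per s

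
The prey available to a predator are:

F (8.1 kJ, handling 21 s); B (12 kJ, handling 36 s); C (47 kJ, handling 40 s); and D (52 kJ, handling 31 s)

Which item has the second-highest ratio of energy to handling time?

Profitability E/h (kJ/s): F = 8.1/21 = 0.386, B = 12/36 = 0.333, C = 47/40 = 1.18, D = 52/31 = 1.68.
Ranked: D > C > F > B.

C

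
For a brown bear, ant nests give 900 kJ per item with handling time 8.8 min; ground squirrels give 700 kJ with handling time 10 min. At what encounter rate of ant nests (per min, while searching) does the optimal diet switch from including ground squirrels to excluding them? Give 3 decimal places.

At the threshold, the rate on ant nests alone equals the profitability of ground squirrels: λ·900/(1 + λ·8.8) = 700/10 = 70.
Rearranging, λ(900 − 70×8.8) = 70, so λ = 70/284 = 0.2465 per min.

0.246 per min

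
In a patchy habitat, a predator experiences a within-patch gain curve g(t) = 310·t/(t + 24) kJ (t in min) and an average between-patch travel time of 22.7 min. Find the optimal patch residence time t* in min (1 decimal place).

23.3 min

Optimal t* satisfies g'(t*) = g(t*)/(T + t*).
g'(t) = 310·24/(t + 24)². Setting 310·24/(t+24)² = 310t/[(t+24)(22.7+t)] gives 24(22.7+t) = t(t+24), so t² = 24×22.7 = 544.8.
t* = √544.8 = 23.34 min.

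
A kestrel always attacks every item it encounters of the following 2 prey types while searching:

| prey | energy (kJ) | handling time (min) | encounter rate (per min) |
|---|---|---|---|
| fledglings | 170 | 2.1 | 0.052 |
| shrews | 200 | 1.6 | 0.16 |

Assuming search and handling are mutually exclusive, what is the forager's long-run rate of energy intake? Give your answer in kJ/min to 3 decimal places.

Energy encountered per unit search time: 0.052×170 + 0.16×200 = 40.84 kJ/min.
Handling time per unit search time: 0.052×2.1 + 0.16×1.6 = 0.3652.
Rate = 40.84/(1 + 0.3652) = 29.92 kJ/min.

29.915 kJ/min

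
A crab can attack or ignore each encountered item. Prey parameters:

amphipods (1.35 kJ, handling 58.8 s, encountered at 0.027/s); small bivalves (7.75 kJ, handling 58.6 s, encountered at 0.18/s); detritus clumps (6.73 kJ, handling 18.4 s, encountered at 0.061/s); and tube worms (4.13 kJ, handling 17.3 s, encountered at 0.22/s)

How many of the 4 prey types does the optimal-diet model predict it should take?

2

E/h in descending order: detritus clumps 0.366, tube worms 0.239, small bivalves 0.132, amphipods 0.023 kJ/s. The optimal diet is the largest prefix of this list for which every included type satisfies E_i/h_i > R on the types above it.
Rate on top 1: 0.1934. tube worms: 0.239 > 0.1934 → include.
Rate on top 2: 0.2225. small bivalves: 0.132 < 0.2225 → exclude; stop.
Optimal diet: detritus clumps, tube worms — 2 of 4 types.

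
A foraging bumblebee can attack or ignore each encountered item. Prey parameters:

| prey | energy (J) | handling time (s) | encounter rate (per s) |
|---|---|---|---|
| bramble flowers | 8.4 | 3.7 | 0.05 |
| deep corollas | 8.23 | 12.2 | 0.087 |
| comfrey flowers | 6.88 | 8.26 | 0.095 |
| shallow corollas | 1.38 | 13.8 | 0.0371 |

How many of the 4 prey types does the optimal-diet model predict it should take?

Rank by E/h (J/s): bramble flowers 2.27, comfrey flowers 0.833, deep corollas 0.675, shallow corollas 0.1. Include each in turn until the next type's E/h falls below the running intake rate.
Rate on top 1: 0.3544. comfrey flowers: 0.833 > 0.3544 → include.
Rate on top 2: 0.5451. deep corollas: 0.675 > 0.5451 → include.
Rate on top 3: 0.5904. shallow corollas: 0.1 < 0.5904 → exclude; stop.
Optimal diet: bramble flowers, comfrey flowers, deep corollas — 3 of 4 types.

3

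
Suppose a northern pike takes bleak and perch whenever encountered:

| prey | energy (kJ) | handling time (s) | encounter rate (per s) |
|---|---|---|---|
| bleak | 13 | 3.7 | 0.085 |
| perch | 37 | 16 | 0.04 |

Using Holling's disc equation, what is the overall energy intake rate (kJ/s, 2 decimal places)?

1.32 kJ/s

R = Σλ_iE_i / (1 + Σλ_ih_i)
Numerator: 0.085×13 + 0.04×37 = 2.585
Denominator: 1 + 0.085×3.7 + 0.04×16 = 1.955
R = 2.585/1.955 = 1.323 kJ/s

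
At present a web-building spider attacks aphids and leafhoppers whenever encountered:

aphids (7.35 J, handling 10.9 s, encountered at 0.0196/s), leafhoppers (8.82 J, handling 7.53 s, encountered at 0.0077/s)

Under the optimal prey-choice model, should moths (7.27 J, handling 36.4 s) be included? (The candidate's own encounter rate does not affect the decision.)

Yes

On aphids and leafhoppers alone, R = ΣλE/(1+Σλh) = 0.212/1.272 = 0.1667 J/s.
Profitability of moths: 7.27/36.4 = 0.1997 J/s.
Since 0.1997 > R, including moths increases the long-run rate.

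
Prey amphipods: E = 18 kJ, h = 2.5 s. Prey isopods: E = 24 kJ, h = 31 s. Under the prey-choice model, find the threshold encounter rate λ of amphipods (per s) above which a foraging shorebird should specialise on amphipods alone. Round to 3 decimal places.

0.048 per s

At the threshold, the rate on amphipods alone equals the profitability of isopods: λ·18/(1 + λ·2.5) = 24/31 = 0.7742.
Rearranging, λ(18 − 0.7742×2.5) = 0.7742, so λ = 0.7742/16.06 = 0.04819 per s.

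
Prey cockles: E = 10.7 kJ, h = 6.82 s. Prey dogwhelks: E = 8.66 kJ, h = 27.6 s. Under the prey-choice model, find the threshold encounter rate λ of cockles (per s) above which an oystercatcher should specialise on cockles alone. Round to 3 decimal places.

0.037 per s

Drop dogwhelks once their profitability E₂/h₂ falls below the rate achievable on cockles alone: E₂/h₂ = λE₁/(1 + λh₁).
Solve for λ: λE₁h₂ = E₂(1 + λh₁) → λ(E₁h₂ − E₂h₁) = E₂ → λ = E₂/(E₁h₂ − E₂h₁).
λ = 8.66/(10.7×27.6 − 8.66×6.82) = 8.66/236.3 = 0.03665 per s.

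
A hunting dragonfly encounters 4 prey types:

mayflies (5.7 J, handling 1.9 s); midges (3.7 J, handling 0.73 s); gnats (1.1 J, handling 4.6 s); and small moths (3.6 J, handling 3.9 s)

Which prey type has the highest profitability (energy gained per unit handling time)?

In descending order of E/h:
midges: 3.7/0.73 = 5.07 J/s
mayflies: 5.7/1.9 = 3 J/s
small moths: 3.6/3.9 = 0.923 J/s
gnats: 1.1/4.6 = 0.239 J/s

midges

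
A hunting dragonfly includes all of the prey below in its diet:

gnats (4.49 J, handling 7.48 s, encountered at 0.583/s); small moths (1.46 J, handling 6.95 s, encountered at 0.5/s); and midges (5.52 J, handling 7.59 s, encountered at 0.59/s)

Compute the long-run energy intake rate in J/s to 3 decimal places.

R = Σλ_iE_i / (1 + Σλ_ih_i)
Numerator: 0.583×4.49 + 0.5×1.46 + 0.59×5.52 = 6.604
Denominator: 1 + 0.583×7.48 + 0.5×6.95 + 0.59×7.59 = 13.31
R = 6.604/13.31 = 0.4961 J/s

0.496 J/s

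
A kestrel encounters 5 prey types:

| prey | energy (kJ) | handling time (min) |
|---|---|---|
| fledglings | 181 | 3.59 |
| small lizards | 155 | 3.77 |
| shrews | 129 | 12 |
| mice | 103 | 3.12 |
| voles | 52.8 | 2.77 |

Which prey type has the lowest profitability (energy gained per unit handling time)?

shrews

Profitability E/h (kJ/min): fledglings = 181/3.59 = 50.4, small lizards = 155/3.77 = 41.1, shrews = 129/12 = 10.8, mice = 103/3.12 = 33, voles = 52.8/2.77 = 19.1.
Ranked: fledglings > small lizards > mice > voles > shrews.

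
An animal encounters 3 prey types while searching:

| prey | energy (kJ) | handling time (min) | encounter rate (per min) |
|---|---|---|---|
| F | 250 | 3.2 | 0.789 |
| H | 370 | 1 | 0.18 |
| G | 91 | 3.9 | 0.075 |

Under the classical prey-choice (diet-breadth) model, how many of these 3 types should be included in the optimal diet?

E/h in descending order: H 370, F 78.1, G 23.3 kJ/min. The optimal diet is the largest prefix of this list for which every included type satisfies E_i/h_i > R on the types above it.
Rate on top 1: 56.44. F: 78.1 > 56.44 → include.
Rate on top 2: 71.22. G: 23.3 < 71.22 → exclude; stop.
Optimal diet: H, F — 2 of 3 types.

2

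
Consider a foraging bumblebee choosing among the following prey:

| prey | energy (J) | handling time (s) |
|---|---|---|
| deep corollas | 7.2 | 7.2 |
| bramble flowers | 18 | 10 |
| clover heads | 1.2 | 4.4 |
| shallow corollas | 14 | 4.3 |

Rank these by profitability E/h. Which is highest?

Profitability E/h (J/s): deep corollas = 7.2/7.2 = 1, bramble flowers = 18/10 = 1.8, clover heads = 1.2/4.4 = 0.273, shallow corollas = 14/4.3 = 3.26.
Ranked: shallow corollas > bramble flowers > deep corollas > clover heads.

shallow corollas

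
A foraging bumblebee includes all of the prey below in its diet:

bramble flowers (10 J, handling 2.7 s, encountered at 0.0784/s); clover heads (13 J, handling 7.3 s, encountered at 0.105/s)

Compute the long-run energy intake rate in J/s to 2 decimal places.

1.09 J/s

R = (0.0784×10 + 0.105×13) / (1 + 0.0784×2.7 + 0.105×7.3) = 2.149/1.978 = 1.086 J/s.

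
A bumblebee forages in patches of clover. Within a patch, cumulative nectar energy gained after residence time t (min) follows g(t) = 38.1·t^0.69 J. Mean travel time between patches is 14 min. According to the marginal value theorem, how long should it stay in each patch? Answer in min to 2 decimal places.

31.16 min

Optimal t* satisfies g'(t*) = g(t*)/(T + t*).
g'(t) = 0.69·38.1·t^-0.31. Setting 0.69·38.1·t^-0.31 = 38.1·t^0.69/(14+t) gives 0.69(14+t) = t, so 0.31·t = 0.69×14.
t* = 0.69×14/0.31 = 31.16 min.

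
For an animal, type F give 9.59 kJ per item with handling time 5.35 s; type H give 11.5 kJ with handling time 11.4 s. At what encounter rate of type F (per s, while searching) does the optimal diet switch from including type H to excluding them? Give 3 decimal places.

Drop type H once their profitability E₂/h₂ falls below the rate achievable on type F alone: E₂/h₂ = λE₁/(1 + λh₁).
Solve for λ: λE₁h₂ = E₂(1 + λh₁) → λ(E₁h₂ − E₂h₁) = E₂ → λ = E₂/(E₁h₂ − E₂h₁).
λ = 11.5/(9.59×11.4 − 11.5×5.35) = 11.5/47.8 = 0.2406 per s.

0.241 per s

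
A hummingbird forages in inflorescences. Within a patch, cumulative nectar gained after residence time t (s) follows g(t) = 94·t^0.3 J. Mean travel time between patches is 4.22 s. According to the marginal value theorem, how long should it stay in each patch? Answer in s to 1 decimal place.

1.8 s

Optimal t* satisfies g'(t*) = g(t*)/(T + t*).
g'(t) = 0.3·94·t^-0.7. Setting 0.3·94·t^-0.7 = 94·t^0.3/(4.22+t) gives 0.3(4.22+t) = t, so 0.70·t = 0.3×4.22.
t* = 0.3×4.22/0.70 = 1.809 s.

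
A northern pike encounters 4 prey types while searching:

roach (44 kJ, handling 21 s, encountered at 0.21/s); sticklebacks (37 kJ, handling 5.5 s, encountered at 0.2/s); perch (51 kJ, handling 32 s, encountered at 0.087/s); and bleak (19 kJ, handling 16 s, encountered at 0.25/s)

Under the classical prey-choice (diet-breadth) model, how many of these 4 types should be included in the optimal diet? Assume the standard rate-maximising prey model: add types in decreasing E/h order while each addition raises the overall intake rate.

1

Profitabilities (E/h, kJ/s): sticklebacks 6.73, roach 2.1, perch 1.59, bleak 1.19. Add prey in this order while the next type's profitability exceeds the intake rate on those already taken.
Rate on top 1: 3.524. roach: 2.1 < 3.524 → exclude; stop.
Optimal diet: sticklebacks — 1 of 4 types.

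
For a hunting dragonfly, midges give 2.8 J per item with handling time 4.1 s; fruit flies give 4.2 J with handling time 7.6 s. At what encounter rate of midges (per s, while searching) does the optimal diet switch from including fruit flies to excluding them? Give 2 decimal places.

The zero-one rule: include fruit flies iff E₂/h₂ > λE₁/(1+λh₁). Equality gives the switch point.
λE₁h₂ = E₂ + λE₂h₁ ⇒ λ = E₂/(E₁h₂ − E₂h₁) = 4.2/(21.28 − 17.22) = 1.034 per s.

1.03 per s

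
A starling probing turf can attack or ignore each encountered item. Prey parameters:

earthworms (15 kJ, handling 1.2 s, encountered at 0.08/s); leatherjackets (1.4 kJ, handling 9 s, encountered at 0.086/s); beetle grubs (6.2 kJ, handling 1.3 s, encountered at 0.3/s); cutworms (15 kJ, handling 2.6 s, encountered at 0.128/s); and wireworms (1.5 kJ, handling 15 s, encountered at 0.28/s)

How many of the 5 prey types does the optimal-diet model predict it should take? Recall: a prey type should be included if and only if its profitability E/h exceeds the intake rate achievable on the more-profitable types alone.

3

Profitabilities (E/h, kJ/s): earthworms 12.5, cutworms 5.77, beetle grubs 4.77, leatherjackets 0.156, wireworms 0.1. Add prey in this order while the next type's profitability exceeds the intake rate on those already taken.
Rate on top 1: 1.095. cutworms: 5.77 > 1.095 → include.
Rate on top 2: 2.184. beetle grubs: 4.77 > 2.184 → include.
Rate on top 3: 2.738. leatherjackets: 0.156 < 2.738 → exclude; stop.
Optimal diet: earthworms, cutworms, beetle grubs — 3 of 5 types.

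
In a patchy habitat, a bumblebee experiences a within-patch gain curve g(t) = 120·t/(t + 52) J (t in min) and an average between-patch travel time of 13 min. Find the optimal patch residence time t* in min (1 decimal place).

By the marginal value theorem, leave when the instantaneous gain rate g'(t) equals the habitat-wide average g(t)/(T + t).
g'(t) = 120·52/(t + 52)². Setting 120·52/(t+52)² = 120t/[(t+52)(13+t)] gives 52(13+t) = t(t+52), so t² = 52×13 = 676.
t* = √676 = 26 min.

26.0 min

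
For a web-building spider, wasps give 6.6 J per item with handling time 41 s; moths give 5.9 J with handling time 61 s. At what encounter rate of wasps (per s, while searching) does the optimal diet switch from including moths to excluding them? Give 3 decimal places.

0.037 per s

Drop moths once their profitability E₂/h₂ falls below the rate achievable on wasps alone: E₂/h₂ = λE₁/(1 + λh₁).
Solve for λ: λE₁h₂ = E₂(1 + λh₁) → λ(E₁h₂ − E₂h₁) = E₂ → λ = E₂/(E₁h₂ − E₂h₁).
λ = 5.9/(6.6×61 − 5.9×41) = 5.9/160.7 = 0.03671 per s.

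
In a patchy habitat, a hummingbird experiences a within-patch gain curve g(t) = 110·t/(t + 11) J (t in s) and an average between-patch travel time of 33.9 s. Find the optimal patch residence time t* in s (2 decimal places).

19.31 s

Maximise g(t)/(T+t): set derivative to zero → g'(t)(T+t) = g(t).
g'(t) = 110·11/(t + 11)². Setting 110·11/(t+11)² = 110t/[(t+11)(33.9+t)] gives 11(33.9+t) = t(t+11), so t² = 11×33.9 = 372.9.
t* = √372.9 = 19.31 s.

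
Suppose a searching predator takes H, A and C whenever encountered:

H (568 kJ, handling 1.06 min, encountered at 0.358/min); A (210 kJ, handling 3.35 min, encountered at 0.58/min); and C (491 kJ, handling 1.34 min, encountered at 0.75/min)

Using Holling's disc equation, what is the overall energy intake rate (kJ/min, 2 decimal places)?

160.23 kJ/min

R = (0.358×568 + 0.58×210 + 0.75×491) / (1 + 0.358×1.06 + 0.58×3.35 + 0.75×1.34) = 693.4/4.327 = 160.2 kJ/min.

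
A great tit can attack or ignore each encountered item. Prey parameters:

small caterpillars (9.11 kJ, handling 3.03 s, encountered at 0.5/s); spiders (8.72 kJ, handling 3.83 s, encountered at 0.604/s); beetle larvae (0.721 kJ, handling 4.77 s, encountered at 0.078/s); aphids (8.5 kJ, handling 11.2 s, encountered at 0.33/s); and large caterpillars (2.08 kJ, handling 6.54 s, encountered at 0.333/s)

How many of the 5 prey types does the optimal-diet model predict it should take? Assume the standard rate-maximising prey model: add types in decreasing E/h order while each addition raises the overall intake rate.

E/h in descending order: small caterpillars 3.01, spiders 2.28, aphids 0.759, large caterpillars 0.318, beetle larvae 0.151 kJ/s. The optimal diet is the largest prefix of this list for which every included type satisfies E_i/h_i > R on the types above it.
Rate on top 1: 1.811. spiders: 2.28 > 1.811 → include.
Rate on top 2: 2.034. aphids: 0.759 < 2.034 → exclude; stop.
Optimal diet: small caterpillars, spiders — 2 of 5 types.

2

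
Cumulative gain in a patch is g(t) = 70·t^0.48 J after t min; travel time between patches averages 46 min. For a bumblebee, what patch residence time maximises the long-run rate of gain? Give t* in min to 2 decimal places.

By the marginal value theorem, leave when the instantaneous gain rate g'(t) equals the habitat-wide average g(t)/(T + t).
g'(t) = 0.48·70·t^-0.52. Setting 0.48·70·t^-0.52 = 70·t^0.48/(46+t) gives 0.48(46+t) = t, so 0.52·t = 0.48×46.
t* = 0.48×46/0.52 = 42.46 min.

42.46 min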